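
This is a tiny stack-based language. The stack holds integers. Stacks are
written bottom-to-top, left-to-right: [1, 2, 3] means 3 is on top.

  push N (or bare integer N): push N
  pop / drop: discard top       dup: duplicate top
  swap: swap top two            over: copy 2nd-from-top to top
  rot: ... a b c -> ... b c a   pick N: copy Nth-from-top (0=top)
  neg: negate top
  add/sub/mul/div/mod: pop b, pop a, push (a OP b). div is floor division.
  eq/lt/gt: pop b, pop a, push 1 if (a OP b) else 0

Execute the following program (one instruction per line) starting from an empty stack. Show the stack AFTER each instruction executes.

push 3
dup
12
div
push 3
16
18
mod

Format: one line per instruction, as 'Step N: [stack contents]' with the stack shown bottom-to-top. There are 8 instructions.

Step 1: [3]
Step 2: [3, 3]
Step 3: [3, 3, 12]
Step 4: [3, 0]
Step 5: [3, 0, 3]
Step 6: [3, 0, 3, 16]
Step 7: [3, 0, 3, 16, 18]
Step 8: [3, 0, 3, 16]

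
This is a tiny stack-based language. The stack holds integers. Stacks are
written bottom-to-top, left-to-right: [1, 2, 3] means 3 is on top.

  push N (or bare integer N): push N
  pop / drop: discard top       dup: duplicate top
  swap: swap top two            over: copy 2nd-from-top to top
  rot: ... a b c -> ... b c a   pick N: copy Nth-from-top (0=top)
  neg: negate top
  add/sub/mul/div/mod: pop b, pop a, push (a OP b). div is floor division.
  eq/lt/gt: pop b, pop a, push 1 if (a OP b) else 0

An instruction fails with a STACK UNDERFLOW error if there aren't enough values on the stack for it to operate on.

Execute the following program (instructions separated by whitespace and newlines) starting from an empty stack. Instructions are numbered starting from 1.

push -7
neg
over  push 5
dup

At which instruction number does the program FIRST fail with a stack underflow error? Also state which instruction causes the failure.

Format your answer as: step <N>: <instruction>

Answer: step 3: over

Derivation:
Step 1 ('push -7'): stack = [-7], depth = 1
Step 2 ('neg'): stack = [7], depth = 1
Step 3 ('over'): needs 2 value(s) but depth is 1 — STACK UNDERFLOW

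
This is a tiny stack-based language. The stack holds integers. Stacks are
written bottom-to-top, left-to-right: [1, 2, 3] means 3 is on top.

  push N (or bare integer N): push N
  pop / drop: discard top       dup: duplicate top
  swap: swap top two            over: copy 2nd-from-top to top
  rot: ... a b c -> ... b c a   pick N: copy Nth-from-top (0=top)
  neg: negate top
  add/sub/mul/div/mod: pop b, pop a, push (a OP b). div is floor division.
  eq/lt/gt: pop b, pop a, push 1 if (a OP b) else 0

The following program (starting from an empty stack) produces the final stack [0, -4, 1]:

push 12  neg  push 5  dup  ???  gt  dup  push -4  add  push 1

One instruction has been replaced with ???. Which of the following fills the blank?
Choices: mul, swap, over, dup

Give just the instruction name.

Answer: mul

Derivation:
Stack before ???: [-12, 5, 5]
Stack after ???:  [-12, 25]
Checking each choice:
  mul: MATCH
  swap: produces [-12, 0, -4, 1]
  over: produces [-12, 5, 0, -4, 1]
  dup: produces [-12, 5, 0, -4, 1]


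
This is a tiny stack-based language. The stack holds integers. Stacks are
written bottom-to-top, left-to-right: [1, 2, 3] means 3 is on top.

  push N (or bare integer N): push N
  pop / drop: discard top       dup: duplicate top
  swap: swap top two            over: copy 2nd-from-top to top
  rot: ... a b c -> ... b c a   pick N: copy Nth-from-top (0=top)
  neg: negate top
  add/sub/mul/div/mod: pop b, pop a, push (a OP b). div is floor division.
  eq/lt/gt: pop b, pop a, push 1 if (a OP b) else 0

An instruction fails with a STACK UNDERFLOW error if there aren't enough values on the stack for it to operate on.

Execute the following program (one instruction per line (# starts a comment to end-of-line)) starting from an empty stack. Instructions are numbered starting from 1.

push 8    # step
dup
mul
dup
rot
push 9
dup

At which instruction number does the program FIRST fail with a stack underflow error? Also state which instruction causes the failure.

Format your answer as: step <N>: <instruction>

Answer: step 5: rot

Derivation:
Step 1 ('push 8'): stack = [8], depth = 1
Step 2 ('dup'): stack = [8, 8], depth = 2
Step 3 ('mul'): stack = [64], depth = 1
Step 4 ('dup'): stack = [64, 64], depth = 2
Step 5 ('rot'): needs 3 value(s) but depth is 2 — STACK UNDERFLOW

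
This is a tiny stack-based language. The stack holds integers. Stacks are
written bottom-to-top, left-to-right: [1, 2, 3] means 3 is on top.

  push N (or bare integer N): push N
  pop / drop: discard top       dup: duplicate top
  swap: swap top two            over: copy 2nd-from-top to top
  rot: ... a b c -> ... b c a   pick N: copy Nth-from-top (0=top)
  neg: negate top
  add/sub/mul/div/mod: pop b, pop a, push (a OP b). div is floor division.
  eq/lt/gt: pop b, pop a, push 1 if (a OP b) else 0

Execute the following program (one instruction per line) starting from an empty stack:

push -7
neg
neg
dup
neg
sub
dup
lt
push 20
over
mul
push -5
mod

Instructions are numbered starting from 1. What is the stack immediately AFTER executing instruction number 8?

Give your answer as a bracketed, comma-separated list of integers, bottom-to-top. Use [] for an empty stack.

Answer: [0]

Derivation:
Step 1 ('push -7'): [-7]
Step 2 ('neg'): [7]
Step 3 ('neg'): [-7]
Step 4 ('dup'): [-7, -7]
Step 5 ('neg'): [-7, 7]
Step 6 ('sub'): [-14]
Step 7 ('dup'): [-14, -14]
Step 8 ('lt'): [0]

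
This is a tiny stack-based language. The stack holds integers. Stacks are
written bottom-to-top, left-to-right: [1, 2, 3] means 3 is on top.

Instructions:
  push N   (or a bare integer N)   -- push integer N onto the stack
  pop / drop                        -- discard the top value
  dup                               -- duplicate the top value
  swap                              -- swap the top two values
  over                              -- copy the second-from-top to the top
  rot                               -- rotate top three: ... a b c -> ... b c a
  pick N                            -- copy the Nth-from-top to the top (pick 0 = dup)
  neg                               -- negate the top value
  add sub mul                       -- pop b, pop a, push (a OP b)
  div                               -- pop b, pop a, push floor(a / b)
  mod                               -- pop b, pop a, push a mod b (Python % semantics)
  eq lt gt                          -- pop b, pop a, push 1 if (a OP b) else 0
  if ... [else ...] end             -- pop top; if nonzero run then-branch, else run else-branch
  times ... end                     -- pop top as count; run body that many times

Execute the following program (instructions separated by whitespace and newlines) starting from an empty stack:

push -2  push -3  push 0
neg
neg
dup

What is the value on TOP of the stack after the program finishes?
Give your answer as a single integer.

Answer: 0

Derivation:
After 'push -2': [-2]
After 'push -3': [-2, -3]
After 'push 0': [-2, -3, 0]
After 'neg': [-2, -3, 0]
After 'neg': [-2, -3, 0]
After 'dup': [-2, -3, 0, 0]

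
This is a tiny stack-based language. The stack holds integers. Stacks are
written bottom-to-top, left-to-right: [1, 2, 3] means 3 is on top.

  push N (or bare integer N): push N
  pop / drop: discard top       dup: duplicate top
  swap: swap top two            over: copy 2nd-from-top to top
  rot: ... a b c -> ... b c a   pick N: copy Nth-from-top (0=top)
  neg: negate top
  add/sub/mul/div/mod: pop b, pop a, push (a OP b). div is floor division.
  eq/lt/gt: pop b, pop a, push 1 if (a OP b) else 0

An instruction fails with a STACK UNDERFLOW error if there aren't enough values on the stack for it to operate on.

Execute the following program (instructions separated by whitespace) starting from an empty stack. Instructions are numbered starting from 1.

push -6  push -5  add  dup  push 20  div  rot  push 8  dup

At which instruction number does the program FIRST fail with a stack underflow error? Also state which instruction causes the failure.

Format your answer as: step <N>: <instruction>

Step 1 ('push -6'): stack = [-6], depth = 1
Step 2 ('push -5'): stack = [-6, -5], depth = 2
Step 3 ('add'): stack = [-11], depth = 1
Step 4 ('dup'): stack = [-11, -11], depth = 2
Step 5 ('push 20'): stack = [-11, -11, 20], depth = 3
Step 6 ('div'): stack = [-11, -1], depth = 2
Step 7 ('rot'): needs 3 value(s) but depth is 2 — STACK UNDERFLOW

Answer: step 7: rot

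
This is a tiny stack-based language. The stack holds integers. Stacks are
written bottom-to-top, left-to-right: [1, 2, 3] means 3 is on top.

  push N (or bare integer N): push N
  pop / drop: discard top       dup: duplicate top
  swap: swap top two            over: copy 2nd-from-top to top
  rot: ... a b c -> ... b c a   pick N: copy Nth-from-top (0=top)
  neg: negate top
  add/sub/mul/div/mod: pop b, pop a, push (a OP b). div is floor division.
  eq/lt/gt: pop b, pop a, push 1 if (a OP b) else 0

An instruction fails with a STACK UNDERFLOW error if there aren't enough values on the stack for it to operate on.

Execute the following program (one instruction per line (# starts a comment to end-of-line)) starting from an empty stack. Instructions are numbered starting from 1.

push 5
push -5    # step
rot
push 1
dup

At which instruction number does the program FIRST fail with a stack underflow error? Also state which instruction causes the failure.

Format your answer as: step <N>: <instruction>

Answer: step 3: rot

Derivation:
Step 1 ('push 5'): stack = [5], depth = 1
Step 2 ('push -5'): stack = [5, -5], depth = 2
Step 3 ('rot'): needs 3 value(s) but depth is 2 — STACK UNDERFLOW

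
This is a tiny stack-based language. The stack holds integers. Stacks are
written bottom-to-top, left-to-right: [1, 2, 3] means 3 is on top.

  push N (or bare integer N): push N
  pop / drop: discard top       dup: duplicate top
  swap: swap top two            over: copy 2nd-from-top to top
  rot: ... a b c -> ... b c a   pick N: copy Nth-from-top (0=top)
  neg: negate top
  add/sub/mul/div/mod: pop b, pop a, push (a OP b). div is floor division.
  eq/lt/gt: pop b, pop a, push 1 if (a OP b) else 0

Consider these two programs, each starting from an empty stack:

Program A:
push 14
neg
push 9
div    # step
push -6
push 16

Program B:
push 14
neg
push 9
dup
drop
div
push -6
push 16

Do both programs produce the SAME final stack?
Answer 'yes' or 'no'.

Answer: yes

Derivation:
Program A trace:
  After 'push 14': [14]
  After 'neg': [-14]
  After 'push 9': [-14, 9]
  After 'div': [-2]
  After 'push -6': [-2, -6]
  After 'push 16': [-2, -6, 16]
Program A final stack: [-2, -6, 16]

Program B trace:
  After 'push 14': [14]
  After 'neg': [-14]
  After 'push 9': [-14, 9]
  After 'dup': [-14, 9, 9]
  After 'drop': [-14, 9]
  After 'div': [-2]
  After 'push -6': [-2, -6]
  After 'push 16': [-2, -6, 16]
Program B final stack: [-2, -6, 16]
Same: yes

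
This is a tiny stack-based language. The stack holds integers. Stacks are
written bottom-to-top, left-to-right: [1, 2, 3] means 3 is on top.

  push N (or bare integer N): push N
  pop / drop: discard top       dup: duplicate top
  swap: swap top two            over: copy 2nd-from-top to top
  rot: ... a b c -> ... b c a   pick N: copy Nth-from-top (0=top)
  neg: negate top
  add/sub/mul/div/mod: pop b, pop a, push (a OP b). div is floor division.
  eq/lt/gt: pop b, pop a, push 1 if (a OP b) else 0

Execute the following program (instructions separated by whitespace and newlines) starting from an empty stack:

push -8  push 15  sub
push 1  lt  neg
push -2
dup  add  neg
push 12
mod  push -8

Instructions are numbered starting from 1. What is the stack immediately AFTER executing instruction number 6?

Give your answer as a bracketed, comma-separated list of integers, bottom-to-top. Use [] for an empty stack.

Step 1 ('push -8'): [-8]
Step 2 ('push 15'): [-8, 15]
Step 3 ('sub'): [-23]
Step 4 ('push 1'): [-23, 1]
Step 5 ('lt'): [1]
Step 6 ('neg'): [-1]

Answer: [-1]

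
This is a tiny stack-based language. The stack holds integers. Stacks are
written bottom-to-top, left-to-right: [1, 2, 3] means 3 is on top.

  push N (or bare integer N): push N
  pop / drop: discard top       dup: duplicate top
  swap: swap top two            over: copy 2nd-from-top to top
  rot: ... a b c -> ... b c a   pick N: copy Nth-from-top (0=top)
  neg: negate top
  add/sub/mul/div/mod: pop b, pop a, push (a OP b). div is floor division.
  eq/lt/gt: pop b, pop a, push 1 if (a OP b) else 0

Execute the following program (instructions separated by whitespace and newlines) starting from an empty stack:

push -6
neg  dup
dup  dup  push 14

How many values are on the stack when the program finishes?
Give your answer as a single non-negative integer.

After 'push -6': stack = [-6] (depth 1)
After 'neg': stack = [6] (depth 1)
After 'dup': stack = [6, 6] (depth 2)
After 'dup': stack = [6, 6, 6] (depth 3)
After 'dup': stack = [6, 6, 6, 6] (depth 4)
After 'push 14': stack = [6, 6, 6, 6, 14] (depth 5)

Answer: 5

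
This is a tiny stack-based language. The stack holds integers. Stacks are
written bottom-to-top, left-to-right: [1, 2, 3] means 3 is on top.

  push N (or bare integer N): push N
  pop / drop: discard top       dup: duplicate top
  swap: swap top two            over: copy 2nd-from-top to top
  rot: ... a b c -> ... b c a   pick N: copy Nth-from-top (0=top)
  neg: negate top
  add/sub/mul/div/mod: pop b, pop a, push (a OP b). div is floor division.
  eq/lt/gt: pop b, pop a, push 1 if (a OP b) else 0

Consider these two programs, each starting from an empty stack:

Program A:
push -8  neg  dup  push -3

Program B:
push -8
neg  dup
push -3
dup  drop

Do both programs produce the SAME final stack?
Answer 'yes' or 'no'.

Answer: yes

Derivation:
Program A trace:
  After 'push -8': [-8]
  After 'neg': [8]
  After 'dup': [8, 8]
  After 'push -3': [8, 8, -3]
Program A final stack: [8, 8, -3]

Program B trace:
  After 'push -8': [-8]
  After 'neg': [8]
  After 'dup': [8, 8]
  After 'push -3': [8, 8, -3]
  After 'dup': [8, 8, -3, -3]
  After 'drop': [8, 8, -3]
Program B final stack: [8, 8, -3]
Same: yes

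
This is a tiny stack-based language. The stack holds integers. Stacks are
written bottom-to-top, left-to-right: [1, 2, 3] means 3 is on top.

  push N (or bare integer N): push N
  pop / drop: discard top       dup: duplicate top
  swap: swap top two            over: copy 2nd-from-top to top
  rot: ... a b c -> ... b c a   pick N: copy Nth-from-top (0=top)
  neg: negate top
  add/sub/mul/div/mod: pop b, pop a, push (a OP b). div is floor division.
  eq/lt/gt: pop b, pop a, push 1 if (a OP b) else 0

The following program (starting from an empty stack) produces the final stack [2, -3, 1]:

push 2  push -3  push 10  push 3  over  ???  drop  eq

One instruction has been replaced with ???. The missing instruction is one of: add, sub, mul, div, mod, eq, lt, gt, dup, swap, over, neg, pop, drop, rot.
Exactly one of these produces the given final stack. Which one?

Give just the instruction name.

Stack before ???: [2, -3, 10, 3, 10]
Stack after ???:  [2, -3, 10, 10, 3]
The instruction that transforms [2, -3, 10, 3, 10] -> [2, -3, 10, 10, 3] is: swap

Answer: swap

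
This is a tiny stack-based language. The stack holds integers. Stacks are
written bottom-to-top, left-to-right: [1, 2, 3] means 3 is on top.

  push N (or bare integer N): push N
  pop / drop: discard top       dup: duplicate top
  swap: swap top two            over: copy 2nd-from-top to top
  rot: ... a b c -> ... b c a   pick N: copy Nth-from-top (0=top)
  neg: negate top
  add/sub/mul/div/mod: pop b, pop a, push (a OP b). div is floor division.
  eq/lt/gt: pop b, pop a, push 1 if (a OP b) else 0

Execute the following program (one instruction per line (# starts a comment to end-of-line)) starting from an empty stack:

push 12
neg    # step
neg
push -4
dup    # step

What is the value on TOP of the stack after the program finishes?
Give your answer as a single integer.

After 'push 12': [12]
After 'neg': [-12]
After 'neg': [12]
After 'push -4': [12, -4]
After 'dup': [12, -4, -4]

Answer: -4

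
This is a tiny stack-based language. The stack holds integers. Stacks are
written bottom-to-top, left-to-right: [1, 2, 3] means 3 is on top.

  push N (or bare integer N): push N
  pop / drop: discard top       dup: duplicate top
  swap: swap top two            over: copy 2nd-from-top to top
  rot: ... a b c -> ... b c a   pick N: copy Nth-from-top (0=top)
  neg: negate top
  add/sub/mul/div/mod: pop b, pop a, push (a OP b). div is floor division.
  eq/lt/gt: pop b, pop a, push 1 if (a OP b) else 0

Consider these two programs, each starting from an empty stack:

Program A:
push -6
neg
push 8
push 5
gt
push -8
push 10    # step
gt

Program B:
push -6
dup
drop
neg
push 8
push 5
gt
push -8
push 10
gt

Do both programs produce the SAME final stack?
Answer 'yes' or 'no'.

Answer: yes

Derivation:
Program A trace:
  After 'push -6': [-6]
  After 'neg': [6]
  After 'push 8': [6, 8]
  After 'push 5': [6, 8, 5]
  After 'gt': [6, 1]
  After 'push -8': [6, 1, -8]
  After 'push 10': [6, 1, -8, 10]
  After 'gt': [6, 1, 0]
Program A final stack: [6, 1, 0]

Program B trace:
  After 'push -6': [-6]
  After 'dup': [-6, -6]
  After 'drop': [-6]
  After 'neg': [6]
  After 'push 8': [6, 8]
  After 'push 5': [6, 8, 5]
  After 'gt': [6, 1]
  After 'push -8': [6, 1, -8]
  After 'push 10': [6, 1, -8, 10]
  After 'gt': [6, 1, 0]
Program B final stack: [6, 1, 0]
Same: yes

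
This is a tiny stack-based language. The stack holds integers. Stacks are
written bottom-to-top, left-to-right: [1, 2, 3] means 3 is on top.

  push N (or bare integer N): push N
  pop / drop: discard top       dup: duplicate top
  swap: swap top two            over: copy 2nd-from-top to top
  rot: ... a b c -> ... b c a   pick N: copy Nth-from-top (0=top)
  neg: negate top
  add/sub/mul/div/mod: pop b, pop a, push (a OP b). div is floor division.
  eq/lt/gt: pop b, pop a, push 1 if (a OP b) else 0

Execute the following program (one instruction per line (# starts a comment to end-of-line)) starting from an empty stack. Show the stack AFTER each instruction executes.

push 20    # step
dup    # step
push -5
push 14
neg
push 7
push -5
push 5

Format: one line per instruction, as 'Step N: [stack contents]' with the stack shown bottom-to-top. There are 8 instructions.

Step 1: [20]
Step 2: [20, 20]
Step 3: [20, 20, -5]
Step 4: [20, 20, -5, 14]
Step 5: [20, 20, -5, -14]
Step 6: [20, 20, -5, -14, 7]
Step 7: [20, 20, -5, -14, 7, -5]
Step 8: [20, 20, -5, -14, 7, -5, 5]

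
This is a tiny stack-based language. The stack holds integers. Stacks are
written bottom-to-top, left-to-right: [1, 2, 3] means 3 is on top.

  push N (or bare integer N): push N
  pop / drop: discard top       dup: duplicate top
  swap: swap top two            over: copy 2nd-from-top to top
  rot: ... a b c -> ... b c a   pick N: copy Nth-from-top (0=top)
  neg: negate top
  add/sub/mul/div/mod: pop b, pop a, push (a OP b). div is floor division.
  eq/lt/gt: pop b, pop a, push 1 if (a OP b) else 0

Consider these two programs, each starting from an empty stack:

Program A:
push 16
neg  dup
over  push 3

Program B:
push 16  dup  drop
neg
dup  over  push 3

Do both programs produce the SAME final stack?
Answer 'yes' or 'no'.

Answer: yes

Derivation:
Program A trace:
  After 'push 16': [16]
  After 'neg': [-16]
  After 'dup': [-16, -16]
  After 'over': [-16, -16, -16]
  After 'push 3': [-16, -16, -16, 3]
Program A final stack: [-16, -16, -16, 3]

Program B trace:
  After 'push 16': [16]
  After 'dup': [16, 16]
  After 'drop': [16]
  After 'neg': [-16]
  After 'dup': [-16, -16]
  After 'over': [-16, -16, -16]
  After 'push 3': [-16, -16, -16, 3]
Program B final stack: [-16, -16, -16, 3]
Same: yes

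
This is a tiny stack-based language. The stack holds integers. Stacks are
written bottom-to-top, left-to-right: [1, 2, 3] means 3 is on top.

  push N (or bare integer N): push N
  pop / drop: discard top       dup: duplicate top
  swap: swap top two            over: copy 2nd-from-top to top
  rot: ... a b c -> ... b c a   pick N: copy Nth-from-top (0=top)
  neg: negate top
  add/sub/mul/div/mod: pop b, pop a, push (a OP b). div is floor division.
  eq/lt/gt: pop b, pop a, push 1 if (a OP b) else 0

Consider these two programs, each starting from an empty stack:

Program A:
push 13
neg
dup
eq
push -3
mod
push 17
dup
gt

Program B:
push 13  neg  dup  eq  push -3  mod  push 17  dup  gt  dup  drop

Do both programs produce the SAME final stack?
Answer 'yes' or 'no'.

Answer: yes

Derivation:
Program A trace:
  After 'push 13': [13]
  After 'neg': [-13]
  After 'dup': [-13, -13]
  After 'eq': [1]
  After 'push -3': [1, -3]
  After 'mod': [-2]
  After 'push 17': [-2, 17]
  After 'dup': [-2, 17, 17]
  After 'gt': [-2, 0]
Program A final stack: [-2, 0]

Program B trace:
  After 'push 13': [13]
  After 'neg': [-13]
  After 'dup': [-13, -13]
  After 'eq': [1]
  After 'push -3': [1, -3]
  After 'mod': [-2]
  After 'push 17': [-2, 17]
  After 'dup': [-2, 17, 17]
  After 'gt': [-2, 0]
  After 'dup': [-2, 0, 0]
  After 'drop': [-2, 0]
Program B final stack: [-2, 0]
Same: yes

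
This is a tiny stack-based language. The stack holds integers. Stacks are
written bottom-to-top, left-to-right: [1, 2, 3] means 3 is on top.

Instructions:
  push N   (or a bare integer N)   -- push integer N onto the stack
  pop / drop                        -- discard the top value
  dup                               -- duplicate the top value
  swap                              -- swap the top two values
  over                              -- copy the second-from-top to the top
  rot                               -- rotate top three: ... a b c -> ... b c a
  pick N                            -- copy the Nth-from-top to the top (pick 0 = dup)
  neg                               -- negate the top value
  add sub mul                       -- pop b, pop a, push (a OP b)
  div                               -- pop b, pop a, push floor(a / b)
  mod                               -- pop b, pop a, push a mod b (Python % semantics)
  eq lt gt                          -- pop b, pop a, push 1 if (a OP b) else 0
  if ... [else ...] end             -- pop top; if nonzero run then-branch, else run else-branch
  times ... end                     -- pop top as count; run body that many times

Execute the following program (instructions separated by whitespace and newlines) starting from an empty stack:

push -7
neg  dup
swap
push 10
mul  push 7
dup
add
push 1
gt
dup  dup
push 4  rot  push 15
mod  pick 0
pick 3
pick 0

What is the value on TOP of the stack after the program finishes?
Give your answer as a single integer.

Answer: 1

Derivation:
After 'push -7': [-7]
After 'neg': [7]
After 'dup': [7, 7]
After 'swap': [7, 7]
After 'push 10': [7, 7, 10]
After 'mul': [7, 70]
After 'push 7': [7, 70, 7]
After 'dup': [7, 70, 7, 7]
After 'add': [7, 70, 14]
After 'push 1': [7, 70, 14, 1]
After 'gt': [7, 70, 1]
After 'dup': [7, 70, 1, 1]
After 'dup': [7, 70, 1, 1, 1]
After 'push 4': [7, 70, 1, 1, 1, 4]
After 'rot': [7, 70, 1, 1, 4, 1]
After 'push 15': [7, 70, 1, 1, 4, 1, 15]
After 'mod': [7, 70, 1, 1, 4, 1]
After 'pick 0': [7, 70, 1, 1, 4, 1, 1]
After 'pick 3': [7, 70, 1, 1, 4, 1, 1, 1]
After 'pick 0': [7, 70, 1, 1, 4, 1, 1, 1, 1]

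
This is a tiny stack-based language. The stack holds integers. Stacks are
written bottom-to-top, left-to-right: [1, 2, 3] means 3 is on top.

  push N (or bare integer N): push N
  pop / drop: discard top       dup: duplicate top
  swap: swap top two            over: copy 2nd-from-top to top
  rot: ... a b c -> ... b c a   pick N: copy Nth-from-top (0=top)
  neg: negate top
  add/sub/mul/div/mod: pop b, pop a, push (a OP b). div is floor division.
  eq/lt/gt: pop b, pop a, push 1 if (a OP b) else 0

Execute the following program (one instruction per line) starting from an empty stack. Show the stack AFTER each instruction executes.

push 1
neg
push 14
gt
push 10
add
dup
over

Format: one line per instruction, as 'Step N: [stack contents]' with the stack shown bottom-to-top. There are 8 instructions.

Step 1: [1]
Step 2: [-1]
Step 3: [-1, 14]
Step 4: [0]
Step 5: [0, 10]
Step 6: [10]
Step 7: [10, 10]
Step 8: [10, 10, 10]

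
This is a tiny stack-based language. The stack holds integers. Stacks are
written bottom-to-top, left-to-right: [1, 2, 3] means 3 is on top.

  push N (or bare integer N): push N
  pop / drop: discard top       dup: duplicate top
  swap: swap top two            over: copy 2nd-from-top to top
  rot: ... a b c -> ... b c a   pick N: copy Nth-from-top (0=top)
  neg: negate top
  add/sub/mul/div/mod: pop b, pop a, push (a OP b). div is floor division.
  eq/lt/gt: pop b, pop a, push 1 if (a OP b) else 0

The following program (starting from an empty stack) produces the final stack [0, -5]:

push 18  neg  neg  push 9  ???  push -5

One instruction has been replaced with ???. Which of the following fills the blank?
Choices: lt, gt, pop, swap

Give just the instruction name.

Stack before ???: [18, 9]
Stack after ???:  [0]
Checking each choice:
  lt: MATCH
  gt: produces [1, -5]
  pop: produces [18, -5]
  swap: produces [9, 18, -5]


Answer: lt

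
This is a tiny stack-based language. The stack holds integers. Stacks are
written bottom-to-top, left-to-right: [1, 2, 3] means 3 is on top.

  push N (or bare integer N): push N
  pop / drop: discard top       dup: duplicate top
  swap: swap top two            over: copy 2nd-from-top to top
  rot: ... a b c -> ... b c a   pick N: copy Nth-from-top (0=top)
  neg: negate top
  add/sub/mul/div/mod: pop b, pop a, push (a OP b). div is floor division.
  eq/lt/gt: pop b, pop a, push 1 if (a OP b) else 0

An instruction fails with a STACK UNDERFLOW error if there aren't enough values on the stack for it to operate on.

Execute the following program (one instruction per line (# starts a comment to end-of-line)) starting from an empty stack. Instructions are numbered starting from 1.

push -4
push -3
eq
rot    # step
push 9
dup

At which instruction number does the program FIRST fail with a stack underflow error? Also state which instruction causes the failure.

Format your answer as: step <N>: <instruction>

Step 1 ('push -4'): stack = [-4], depth = 1
Step 2 ('push -3'): stack = [-4, -3], depth = 2
Step 3 ('eq'): stack = [0], depth = 1
Step 4 ('rot'): needs 3 value(s) but depth is 1 — STACK UNDERFLOW

Answer: step 4: rot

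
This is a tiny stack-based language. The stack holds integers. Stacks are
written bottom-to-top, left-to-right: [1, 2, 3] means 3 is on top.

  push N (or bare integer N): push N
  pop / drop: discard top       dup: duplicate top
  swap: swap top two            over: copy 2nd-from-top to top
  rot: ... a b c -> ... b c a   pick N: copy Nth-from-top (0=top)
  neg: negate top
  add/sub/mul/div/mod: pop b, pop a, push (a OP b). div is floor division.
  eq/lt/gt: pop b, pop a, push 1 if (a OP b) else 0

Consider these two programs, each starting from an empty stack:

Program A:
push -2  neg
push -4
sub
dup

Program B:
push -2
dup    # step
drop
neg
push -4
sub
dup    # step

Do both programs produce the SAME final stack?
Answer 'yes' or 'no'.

Answer: yes

Derivation:
Program A trace:
  After 'push -2': [-2]
  After 'neg': [2]
  After 'push -4': [2, -4]
  After 'sub': [6]
  After 'dup': [6, 6]
Program A final stack: [6, 6]

Program B trace:
  After 'push -2': [-2]
  After 'dup': [-2, -2]
  After 'drop': [-2]
  After 'neg': [2]
  After 'push -4': [2, -4]
  After 'sub': [6]
  After 'dup': [6, 6]
Program B final stack: [6, 6]
Same: yes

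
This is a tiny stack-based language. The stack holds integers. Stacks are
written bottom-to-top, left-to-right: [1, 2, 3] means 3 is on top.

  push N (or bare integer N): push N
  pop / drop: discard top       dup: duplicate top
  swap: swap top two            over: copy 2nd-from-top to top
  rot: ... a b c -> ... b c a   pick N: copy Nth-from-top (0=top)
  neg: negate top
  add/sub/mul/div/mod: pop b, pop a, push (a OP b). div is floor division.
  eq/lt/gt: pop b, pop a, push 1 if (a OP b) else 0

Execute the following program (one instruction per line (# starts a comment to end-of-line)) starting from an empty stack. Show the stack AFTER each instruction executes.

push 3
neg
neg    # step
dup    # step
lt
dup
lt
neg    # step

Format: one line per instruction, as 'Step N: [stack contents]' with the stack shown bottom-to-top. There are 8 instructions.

Step 1: [3]
Step 2: [-3]
Step 3: [3]
Step 4: [3, 3]
Step 5: [0]
Step 6: [0, 0]
Step 7: [0]
Step 8: [0]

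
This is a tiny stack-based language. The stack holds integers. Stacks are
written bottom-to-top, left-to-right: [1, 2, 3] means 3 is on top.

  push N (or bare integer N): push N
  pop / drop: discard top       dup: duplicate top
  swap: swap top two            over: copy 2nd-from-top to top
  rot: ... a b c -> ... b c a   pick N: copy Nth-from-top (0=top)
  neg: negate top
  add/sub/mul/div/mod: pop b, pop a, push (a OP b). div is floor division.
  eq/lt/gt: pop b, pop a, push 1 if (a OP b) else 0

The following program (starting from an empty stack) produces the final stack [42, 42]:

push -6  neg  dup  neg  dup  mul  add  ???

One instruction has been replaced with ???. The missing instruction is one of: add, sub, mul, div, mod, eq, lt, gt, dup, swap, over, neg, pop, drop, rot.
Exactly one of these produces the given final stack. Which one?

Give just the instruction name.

Answer: dup

Derivation:
Stack before ???: [42]
Stack after ???:  [42, 42]
The instruction that transforms [42] -> [42, 42] is: dup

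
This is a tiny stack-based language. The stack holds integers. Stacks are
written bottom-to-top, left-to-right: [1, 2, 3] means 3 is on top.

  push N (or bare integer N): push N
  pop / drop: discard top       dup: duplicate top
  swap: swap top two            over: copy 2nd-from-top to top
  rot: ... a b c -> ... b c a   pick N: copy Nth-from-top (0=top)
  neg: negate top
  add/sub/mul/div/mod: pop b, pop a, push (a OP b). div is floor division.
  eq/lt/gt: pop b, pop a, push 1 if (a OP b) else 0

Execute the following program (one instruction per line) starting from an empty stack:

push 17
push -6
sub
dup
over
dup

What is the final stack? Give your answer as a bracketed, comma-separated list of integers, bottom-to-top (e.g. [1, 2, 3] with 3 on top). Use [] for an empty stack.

After 'push 17': [17]
After 'push -6': [17, -6]
After 'sub': [23]
After 'dup': [23, 23]
After 'over': [23, 23, 23]
After 'dup': [23, 23, 23, 23]

Answer: [23, 23, 23, 23]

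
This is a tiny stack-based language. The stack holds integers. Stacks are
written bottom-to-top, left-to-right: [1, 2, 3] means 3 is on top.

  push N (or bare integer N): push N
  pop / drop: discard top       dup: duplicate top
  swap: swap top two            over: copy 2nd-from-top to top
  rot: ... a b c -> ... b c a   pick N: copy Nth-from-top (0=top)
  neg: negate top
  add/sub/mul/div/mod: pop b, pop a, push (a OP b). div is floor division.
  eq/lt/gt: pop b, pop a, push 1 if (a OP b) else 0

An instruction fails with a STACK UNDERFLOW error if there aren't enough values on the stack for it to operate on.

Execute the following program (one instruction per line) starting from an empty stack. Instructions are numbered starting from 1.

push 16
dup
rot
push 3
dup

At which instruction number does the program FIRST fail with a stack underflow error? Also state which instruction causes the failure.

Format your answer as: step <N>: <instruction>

Step 1 ('push 16'): stack = [16], depth = 1
Step 2 ('dup'): stack = [16, 16], depth = 2
Step 3 ('rot'): needs 3 value(s) but depth is 2 — STACK UNDERFLOW

Answer: step 3: rot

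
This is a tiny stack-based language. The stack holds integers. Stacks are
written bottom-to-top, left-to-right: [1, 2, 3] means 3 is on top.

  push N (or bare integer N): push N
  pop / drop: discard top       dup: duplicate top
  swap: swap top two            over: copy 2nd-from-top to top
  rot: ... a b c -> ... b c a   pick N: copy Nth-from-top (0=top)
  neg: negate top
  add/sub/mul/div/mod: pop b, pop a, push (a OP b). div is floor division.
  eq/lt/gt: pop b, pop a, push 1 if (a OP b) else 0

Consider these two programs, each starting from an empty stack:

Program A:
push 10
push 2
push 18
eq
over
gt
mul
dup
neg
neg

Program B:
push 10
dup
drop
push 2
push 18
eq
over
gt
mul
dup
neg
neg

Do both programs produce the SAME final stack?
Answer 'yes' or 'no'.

Program A trace:
  After 'push 10': [10]
  After 'push 2': [10, 2]
  After 'push 18': [10, 2, 18]
  After 'eq': [10, 0]
  After 'over': [10, 0, 10]
  After 'gt': [10, 0]
  After 'mul': [0]
  After 'dup': [0, 0]
  After 'neg': [0, 0]
  After 'neg': [0, 0]
Program A final stack: [0, 0]

Program B trace:
  After 'push 10': [10]
  After 'dup': [10, 10]
  After 'drop': [10]
  After 'push 2': [10, 2]
  After 'push 18': [10, 2, 18]
  After 'eq': [10, 0]
  After 'over': [10, 0, 10]
  After 'gt': [10, 0]
  After 'mul': [0]
  After 'dup': [0, 0]
  After 'neg': [0, 0]
  After 'neg': [0, 0]
Program B final stack: [0, 0]
Same: yes

Answer: yes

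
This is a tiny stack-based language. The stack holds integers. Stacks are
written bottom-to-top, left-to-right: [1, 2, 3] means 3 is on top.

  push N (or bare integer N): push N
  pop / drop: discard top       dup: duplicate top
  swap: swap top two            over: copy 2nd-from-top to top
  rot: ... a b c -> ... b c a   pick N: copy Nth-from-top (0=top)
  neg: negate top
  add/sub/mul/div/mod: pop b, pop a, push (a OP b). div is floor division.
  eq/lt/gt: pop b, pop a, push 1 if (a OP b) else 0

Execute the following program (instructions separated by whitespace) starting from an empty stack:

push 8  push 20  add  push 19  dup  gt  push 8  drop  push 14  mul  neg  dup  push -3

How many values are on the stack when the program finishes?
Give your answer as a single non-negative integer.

After 'push 8': stack = [8] (depth 1)
After 'push 20': stack = [8, 20] (depth 2)
After 'add': stack = [28] (depth 1)
After 'push 19': stack = [28, 19] (depth 2)
After 'dup': stack = [28, 19, 19] (depth 3)
After 'gt': stack = [28, 0] (depth 2)
After 'push 8': stack = [28, 0, 8] (depth 3)
After 'drop': stack = [28, 0] (depth 2)
After 'push 14': stack = [28, 0, 14] (depth 3)
After 'mul': stack = [28, 0] (depth 2)
After 'neg': stack = [28, 0] (depth 2)
After 'dup': stack = [28, 0, 0] (depth 3)
After 'push -3': stack = [28, 0, 0, -3] (depth 4)

Answer: 4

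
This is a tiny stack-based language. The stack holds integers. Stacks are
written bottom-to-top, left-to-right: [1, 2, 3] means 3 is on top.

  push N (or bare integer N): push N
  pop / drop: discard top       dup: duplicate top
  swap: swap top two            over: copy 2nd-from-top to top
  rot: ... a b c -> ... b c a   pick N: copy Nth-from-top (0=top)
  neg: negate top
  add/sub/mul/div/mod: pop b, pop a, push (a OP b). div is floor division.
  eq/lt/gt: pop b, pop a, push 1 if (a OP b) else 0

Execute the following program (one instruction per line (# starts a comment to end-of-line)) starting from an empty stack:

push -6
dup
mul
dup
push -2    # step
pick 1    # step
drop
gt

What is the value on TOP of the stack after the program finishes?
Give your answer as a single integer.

Answer: 1

Derivation:
After 'push -6': [-6]
After 'dup': [-6, -6]
After 'mul': [36]
After 'dup': [36, 36]
After 'push -2': [36, 36, -2]
After 'pick 1': [36, 36, -2, 36]
After 'drop': [36, 36, -2]
After 'gt': [36, 1]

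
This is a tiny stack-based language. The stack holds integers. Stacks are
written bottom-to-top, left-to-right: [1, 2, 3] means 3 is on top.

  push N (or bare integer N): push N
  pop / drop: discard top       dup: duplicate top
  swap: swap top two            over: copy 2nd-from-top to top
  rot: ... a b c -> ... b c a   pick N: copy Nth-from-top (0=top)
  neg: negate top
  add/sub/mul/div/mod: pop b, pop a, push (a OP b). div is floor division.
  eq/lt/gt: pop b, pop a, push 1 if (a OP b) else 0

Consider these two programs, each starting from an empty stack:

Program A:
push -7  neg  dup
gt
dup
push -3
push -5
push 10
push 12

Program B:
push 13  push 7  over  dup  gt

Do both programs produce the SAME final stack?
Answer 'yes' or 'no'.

Program A trace:
  After 'push -7': [-7]
  After 'neg': [7]
  After 'dup': [7, 7]
  After 'gt': [0]
  After 'dup': [0, 0]
  After 'push -3': [0, 0, -3]
  After 'push -5': [0, 0, -3, -5]
  After 'push 10': [0, 0, -3, -5, 10]
  After 'push 12': [0, 0, -3, -5, 10, 12]
Program A final stack: [0, 0, -3, -5, 10, 12]

Program B trace:
  After 'push 13': [13]
  After 'push 7': [13, 7]
  After 'over': [13, 7, 13]
  After 'dup': [13, 7, 13, 13]
  After 'gt': [13, 7, 0]
Program B final stack: [13, 7, 0]
Same: no

Answer: no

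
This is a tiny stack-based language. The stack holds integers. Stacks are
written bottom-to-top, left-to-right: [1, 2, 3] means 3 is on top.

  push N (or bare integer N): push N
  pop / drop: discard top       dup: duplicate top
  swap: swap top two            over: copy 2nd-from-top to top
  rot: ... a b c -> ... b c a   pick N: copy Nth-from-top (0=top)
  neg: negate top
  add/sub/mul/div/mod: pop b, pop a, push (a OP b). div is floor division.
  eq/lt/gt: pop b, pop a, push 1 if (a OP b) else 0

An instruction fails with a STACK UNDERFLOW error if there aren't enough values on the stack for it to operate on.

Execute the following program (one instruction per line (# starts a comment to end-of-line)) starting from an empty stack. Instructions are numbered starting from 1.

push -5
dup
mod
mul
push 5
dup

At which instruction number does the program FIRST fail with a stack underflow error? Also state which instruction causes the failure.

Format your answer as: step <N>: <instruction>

Answer: step 4: mul

Derivation:
Step 1 ('push -5'): stack = [-5], depth = 1
Step 2 ('dup'): stack = [-5, -5], depth = 2
Step 3 ('mod'): stack = [0], depth = 1
Step 4 ('mul'): needs 2 value(s) but depth is 1 — STACK UNDERFLOW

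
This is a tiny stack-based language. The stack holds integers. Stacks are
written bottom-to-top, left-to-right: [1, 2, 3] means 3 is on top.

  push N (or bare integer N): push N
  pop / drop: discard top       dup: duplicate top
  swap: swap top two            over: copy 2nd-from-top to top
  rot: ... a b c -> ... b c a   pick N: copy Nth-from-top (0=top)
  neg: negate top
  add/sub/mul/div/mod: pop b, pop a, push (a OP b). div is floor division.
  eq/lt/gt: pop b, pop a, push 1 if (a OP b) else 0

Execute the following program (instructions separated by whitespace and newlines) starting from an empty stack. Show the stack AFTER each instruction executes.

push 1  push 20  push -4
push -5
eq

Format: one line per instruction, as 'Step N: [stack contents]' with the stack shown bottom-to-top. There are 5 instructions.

Step 1: [1]
Step 2: [1, 20]
Step 3: [1, 20, -4]
Step 4: [1, 20, -4, -5]
Step 5: [1, 20, 0]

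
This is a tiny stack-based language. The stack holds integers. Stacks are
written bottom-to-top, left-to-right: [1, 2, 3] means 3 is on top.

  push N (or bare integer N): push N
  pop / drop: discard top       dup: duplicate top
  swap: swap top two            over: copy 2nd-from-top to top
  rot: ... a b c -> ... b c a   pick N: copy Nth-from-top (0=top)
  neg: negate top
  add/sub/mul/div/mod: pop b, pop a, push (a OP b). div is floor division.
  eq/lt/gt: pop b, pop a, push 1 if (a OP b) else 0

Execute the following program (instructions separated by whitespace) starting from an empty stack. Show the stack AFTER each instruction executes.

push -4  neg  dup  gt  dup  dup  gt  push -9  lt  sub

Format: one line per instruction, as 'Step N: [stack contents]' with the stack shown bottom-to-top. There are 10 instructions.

Step 1: [-4]
Step 2: [4]
Step 3: [4, 4]
Step 4: [0]
Step 5: [0, 0]
Step 6: [0, 0, 0]
Step 7: [0, 0]
Step 8: [0, 0, -9]
Step 9: [0, 0]
Step 10: [0]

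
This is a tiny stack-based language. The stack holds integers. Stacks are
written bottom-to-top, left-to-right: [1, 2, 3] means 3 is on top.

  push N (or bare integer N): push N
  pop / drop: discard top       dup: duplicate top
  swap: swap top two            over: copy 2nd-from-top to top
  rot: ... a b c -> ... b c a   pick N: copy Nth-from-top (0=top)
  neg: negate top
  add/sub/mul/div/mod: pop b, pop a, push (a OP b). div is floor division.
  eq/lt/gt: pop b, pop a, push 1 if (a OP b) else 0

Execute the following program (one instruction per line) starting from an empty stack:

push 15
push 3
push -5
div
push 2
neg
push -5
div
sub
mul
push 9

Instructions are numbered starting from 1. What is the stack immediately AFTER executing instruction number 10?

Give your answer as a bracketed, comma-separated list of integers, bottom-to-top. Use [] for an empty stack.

Answer: [-15]

Derivation:
Step 1 ('push 15'): [15]
Step 2 ('push 3'): [15, 3]
Step 3 ('push -5'): [15, 3, -5]
Step 4 ('div'): [15, -1]
Step 5 ('push 2'): [15, -1, 2]
Step 6 ('neg'): [15, -1, -2]
Step 7 ('push -5'): [15, -1, -2, -5]
Step 8 ('div'): [15, -1, 0]
Step 9 ('sub'): [15, -1]
Step 10 ('mul'): [-15]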